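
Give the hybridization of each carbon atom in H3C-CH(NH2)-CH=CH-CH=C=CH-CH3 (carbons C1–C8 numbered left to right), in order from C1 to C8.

C1 has 4 σ bonds: steric number 4 → sp3.
C2 carries 4 σ bonds, giving a steric number of 4, so it is sp3.
C3 (3 σ bonds, plus one π bond) has steric number 3: sp2.
C4 carries 3 σ bonds, plus one π bond, giving a steric number of 3, so it is sp2.
C5 carries 3 σ bonds, plus one π bond, giving a steric number of 3, so it is sp2.
C6: 2 σ bonds, plus two π bonds — 2 electron domains, sp.
C7: 3 σ bonds, plus one π bond; 3 regions of electron density → sp2.
C8 carries 4 σ bonds, giving a steric number of 4, so it is sp3.

C1 sp3, C2 sp3, C3 sp2, C4 sp2, C5 sp2, C6 sp, C7 sp2, C8 sp3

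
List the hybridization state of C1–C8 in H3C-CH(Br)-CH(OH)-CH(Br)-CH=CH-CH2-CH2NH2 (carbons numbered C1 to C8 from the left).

C1 sp3, C2 sp3, C3 sp3, C4 sp3, C5 sp2, C6 sp2, C7 sp3, C8 sp3

C1 carries 4 σ bonds, giving a steric number of 4, so it is sp3.
C2 — 4 σ bonds. Steric number 4, so sp3.
C3 (4 σ bonds) has steric number 4: sp3.
C4 — 4 σ bonds. Steric number 4, so sp3.
C5 (3 σ bonds, plus one π bond) has steric number 3: sp2.
C6 is sp2: 3 σ bonds, plus one π bond, 3 electron-density regions.
C7: 4 σ bonds; 4 regions of electron density → sp3.
C8 (4 σ bonds) has steric number 4: sp3.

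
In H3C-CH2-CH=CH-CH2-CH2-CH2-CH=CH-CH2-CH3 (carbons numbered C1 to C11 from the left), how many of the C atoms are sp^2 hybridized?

4

C1: sp3
C2: sp3
C3: sp2 ✓
C4: sp2 ✓
C5: sp3
C6: sp3
C7: sp3
C8: sp2 ✓
C9: sp2 ✓
C10: sp3
C11: sp3
C3, C4, C8, C9 → 4 sp2 carbons.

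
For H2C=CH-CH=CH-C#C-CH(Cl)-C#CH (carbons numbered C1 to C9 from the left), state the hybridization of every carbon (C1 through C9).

C1 has 3 σ bonds, plus one π bond: steric number 3 → sp2.
C2 carries 3 σ bonds, plus one π bond, giving a steric number of 3, so it is sp2.
C3: 3 σ bonds, plus one π bond — 3 electron domains, sp2.
C4: 3 σ bonds, plus one π bond — 3 electron domains, sp2.
C5 carries 2 σ bonds, plus two π bonds, giving a steric number of 2, so it is sp.
C6: 2 σ bonds, plus two π bonds; 2 regions of electron density → sp.
C7: 4 σ bonds — 4 electron domains, sp3.
C8 carries 2 σ bonds, plus two π bonds, giving a steric number of 2, so it is sp.
C9 is sp: 2 σ bonds, plus two π bonds, 2 electron-density regions.

C1 sp2, C2 sp2, C3 sp2, C4 sp2, C5 sp, C6 sp, C7 sp3, C8 sp, C9 sp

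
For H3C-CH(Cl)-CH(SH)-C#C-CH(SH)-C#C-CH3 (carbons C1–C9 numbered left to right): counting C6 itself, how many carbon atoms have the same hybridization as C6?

5

C6 is sp3 (only σ bonds).
C1: sp3 ✓
C2: sp3 ✓
C3: sp3 ✓
C4: sp
C5: sp
C6: sp3 ✓
C7: sp
C8: sp
C9: sp3 ✓
5 carbons are sp3.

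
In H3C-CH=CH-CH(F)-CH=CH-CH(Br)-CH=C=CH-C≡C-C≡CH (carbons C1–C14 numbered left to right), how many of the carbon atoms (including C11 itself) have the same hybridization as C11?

5

C11 is sp (two π bonds).
C1: sp3
C2: sp2
C3: sp2
C4: sp3
C5: sp2
C6: sp2
C7: sp3
C8: sp2
C9: sp ✓
C10: sp2
C11: sp ✓
C12: sp ✓
C13: sp ✓
C14: sp ✓
5 carbons are sp.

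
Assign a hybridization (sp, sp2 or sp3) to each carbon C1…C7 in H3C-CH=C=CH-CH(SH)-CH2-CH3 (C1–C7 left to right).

C1 sp3, C2 sp2, C3 sp, C4 sp2, C5 sp3, C6 sp3, C7 sp3

C1 — 4 σ bonds. Steric number 4, so sp3.
C2 carries 3 σ bonds, plus one π bond, giving a steric number of 3, so it is sp2.
C3 — 2 σ bonds, plus two π bonds. Steric number 2, so sp.
C4: 3 σ bonds, plus one π bond; 3 regions of electron density → sp2.
C5: 4 σ bonds; 4 regions of electron density → sp3.
C6 has 4 σ bonds: steric number 4 → sp3.
C7 is sp3: 4 σ bonds, 4 electron-density regions.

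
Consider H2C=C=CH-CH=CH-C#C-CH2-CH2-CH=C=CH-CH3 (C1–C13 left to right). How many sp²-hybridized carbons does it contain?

6

C1: sp2 ✓
C2: sp
C3: sp2 ✓
C4: sp2 ✓
C5: sp2 ✓
C6: sp
C7: sp
C8: sp3
C9: sp3
C10: sp2 ✓
C11: sp
C12: sp2 ✓
C13: sp3
C1, C3, C4, C5, C10, C12 → 6 sp2 carbons.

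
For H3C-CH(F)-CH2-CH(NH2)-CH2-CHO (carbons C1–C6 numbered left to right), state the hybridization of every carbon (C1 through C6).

C1 is sp3: 4 σ bonds, 4 electron-density regions.
C2 carries 4 σ bonds, giving a steric number of 4, so it is sp3.
C3: 4 σ bonds — 4 electron domains, sp3.
C4 is sp3: 4 σ bonds, 4 electron-density regions.
C5 carries 4 σ bonds, giving a steric number of 4, so it is sp3.
C6 (3 σ bonds, plus one π bond) has steric number 3: sp2.

C1 sp3, C2 sp3, C3 sp3, C4 sp3, C5 sp3, C6 sp2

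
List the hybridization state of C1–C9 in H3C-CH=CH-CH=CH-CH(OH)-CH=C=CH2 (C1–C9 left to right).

C1 is sp3: 4 σ bonds, 4 electron-density regions.
C2 (3 σ bonds, plus one π bond) has steric number 3: sp2.
C3 carries 3 σ bonds, plus one π bond, giving a steric number of 3, so it is sp2.
C4 is sp2: 3 σ bonds, plus one π bond, 3 electron-density regions.
C5 (3 σ bonds, plus one π bond) has steric number 3: sp2.
C6 has 4 σ bonds: steric number 4 → sp3.
C7 has 3 σ bonds, plus one π bond: steric number 3 → sp2.
C8 is sp: 2 σ bonds, plus two π bonds, 2 electron-density regions.
C9 (3 σ bonds, plus one π bond) has steric number 3: sp2.

C1 sp3, C2 sp2, C3 sp2, C4 sp2, C5 sp2, C6 sp3, C7 sp2, C8 sp, C9 sp2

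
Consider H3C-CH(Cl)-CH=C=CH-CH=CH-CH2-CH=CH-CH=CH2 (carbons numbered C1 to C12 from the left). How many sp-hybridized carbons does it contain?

C1: sp3
C2: sp3
C3: sp2
C4: sp ✓
C5: sp2
C6: sp2
C7: sp2
C8: sp3
C9: sp2
C10: sp2
C11: sp2
C12: sp2
C4 → 1 sp carbon.

1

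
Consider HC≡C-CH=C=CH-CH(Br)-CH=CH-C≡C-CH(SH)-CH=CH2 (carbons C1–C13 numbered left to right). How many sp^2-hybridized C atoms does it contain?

C1: sp
C2: sp
C3: sp2 ✓
C4: sp
C5: sp2 ✓
C6: sp3
C7: sp2 ✓
C8: sp2 ✓
C9: sp
C10: sp
C11: sp3
C12: sp2 ✓
C13: sp2 ✓
C3, C5, C7, C8, C12, C13 → 6 sp2 carbons.

6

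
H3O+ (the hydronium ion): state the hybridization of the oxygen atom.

sp3

Three σ bonds + one lone pair = steric number 4 → sp3.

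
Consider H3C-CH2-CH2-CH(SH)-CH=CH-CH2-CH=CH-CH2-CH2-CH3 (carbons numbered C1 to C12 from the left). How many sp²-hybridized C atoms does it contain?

C1: sp3
C2: sp3
C3: sp3
C4: sp3
C5: sp2 ✓
C6: sp2 ✓
C7: sp3
C8: sp2 ✓
C9: sp2 ✓
C10: sp3
C11: sp3
C12: sp3
C5, C6, C8, C9 → 4 sp2 carbons.

4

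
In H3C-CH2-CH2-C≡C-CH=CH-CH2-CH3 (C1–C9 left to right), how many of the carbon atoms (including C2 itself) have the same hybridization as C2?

C2 is sp3 (only σ bonds).
C1: sp3 ✓
C2: sp3 ✓
C3: sp3 ✓
C4: sp
C5: sp
C6: sp2
C7: sp2
C8: sp3 ✓
C9: sp3 ✓
5 carbons are sp3.

5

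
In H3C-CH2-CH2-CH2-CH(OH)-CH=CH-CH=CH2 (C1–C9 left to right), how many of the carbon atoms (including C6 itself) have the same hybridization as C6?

C6 is sp2 (one π bond).
C1: sp3
C2: sp3
C3: sp3
C4: sp3
C5: sp3
C6: sp2 ✓
C7: sp2 ✓
C8: sp2 ✓
C9: sp2 ✓
4 carbons are sp2.

4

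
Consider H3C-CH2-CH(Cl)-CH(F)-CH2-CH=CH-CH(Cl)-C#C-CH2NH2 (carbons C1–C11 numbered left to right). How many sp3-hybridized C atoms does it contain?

7

C1: sp3 ✓
C2: sp3 ✓
C3: sp3 ✓
C4: sp3 ✓
C5: sp3 ✓
C6: sp2
C7: sp2
C8: sp3 ✓
C9: sp
C10: sp
C11: sp3 ✓
C1, C2, C3, C4, C5, C8, C11 → 7 sp3 carbons.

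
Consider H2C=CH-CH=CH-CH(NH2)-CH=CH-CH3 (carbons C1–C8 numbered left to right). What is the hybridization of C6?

sp^2

C6 — 3 σ bonds, plus one π bond. Steric number 3, so sp2.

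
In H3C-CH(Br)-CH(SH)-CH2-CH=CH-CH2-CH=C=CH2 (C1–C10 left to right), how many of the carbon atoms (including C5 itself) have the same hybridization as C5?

4

C5 is sp2 (one π bond).
C1: sp3
C2: sp3
C3: sp3
C4: sp3
C5: sp2 ✓
C6: sp2 ✓
C7: sp3
C8: sp2 ✓
C9: sp
C10: sp2 ✓
4 carbons are sp2.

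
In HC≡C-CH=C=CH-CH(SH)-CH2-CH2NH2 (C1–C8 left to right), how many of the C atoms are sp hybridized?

C1: sp ✓
C2: sp ✓
C3: sp2
C4: sp ✓
C5: sp2
C6: sp3
C7: sp3
C8: sp3
C1, C2, C4 → 3 sp carbons.

3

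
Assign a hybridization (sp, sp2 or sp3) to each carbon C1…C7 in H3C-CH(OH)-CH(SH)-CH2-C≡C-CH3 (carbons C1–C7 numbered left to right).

C1 sp3, C2 sp3, C3 sp3, C4 sp3, C5 sp, C6 sp, C7 sp3

C1 — 4 σ bonds. Steric number 4, so sp3.
C2: 4 σ bonds; 4 regions of electron density → sp3.
C3 carries 4 σ bonds, giving a steric number of 4, so it is sp3.
C4 (4 σ bonds) has steric number 4: sp3.
C5 (2 σ bonds, plus two π bonds) has steric number 2: sp.
C6 is sp: 2 σ bonds, plus two π bonds, 2 electron-density regions.
C7: 4 σ bonds — 4 electron domains, sp3.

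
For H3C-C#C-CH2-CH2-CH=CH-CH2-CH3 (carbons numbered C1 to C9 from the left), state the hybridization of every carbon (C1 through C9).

C1 sp3, C2 sp, C3 sp, C4 sp3, C5 sp3, C6 sp2, C7 sp2, C8 sp3, C9 sp3

C1 is sp3: 4 σ bonds, 4 electron-density regions.
C2 — 2 σ bonds, plus two π bonds. Steric number 2, so sp.
C3 — 2 σ bonds, plus two π bonds. Steric number 2, so sp.
C4 — 4 σ bonds. Steric number 4, so sp3.
C5: 4 σ bonds — 4 electron domains, sp3.
C6 has 3 σ bonds, plus one π bond: steric number 3 → sp2.
C7 is sp2: 3 σ bonds, plus one π bond, 3 electron-density regions.
C8: 4 σ bonds — 4 electron domains, sp3.
C9 — 4 σ bonds. Steric number 4, so sp3.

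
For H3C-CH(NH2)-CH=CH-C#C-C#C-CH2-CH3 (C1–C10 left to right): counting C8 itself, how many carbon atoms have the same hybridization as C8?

4

C8 is sp (two π bonds).
C1: sp3
C2: sp3
C3: sp2
C4: sp2
C5: sp ✓
C6: sp ✓
C7: sp ✓
C8: sp ✓
C9: sp3
C10: sp3
4 carbons are sp.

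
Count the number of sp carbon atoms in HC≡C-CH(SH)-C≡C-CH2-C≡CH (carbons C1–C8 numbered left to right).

6

C1: sp ✓
C2: sp ✓
C3: sp3
C4: sp ✓
C5: sp ✓
C6: sp3
C7: sp ✓
C8: sp ✓
C1, C2, C4, C5, C7, C8 → 6 sp carbons.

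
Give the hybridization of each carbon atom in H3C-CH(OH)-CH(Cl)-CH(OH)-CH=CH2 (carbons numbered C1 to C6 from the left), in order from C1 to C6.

C1 — 4 σ bonds. Steric number 4, so sp3.
C2 is sp3: 4 σ bonds, 4 electron-density regions.
C3 is sp3: 4 σ bonds, 4 electron-density regions.
C4 — 4 σ bonds. Steric number 4, so sp3.
C5 is sp2: 3 σ bonds, plus one π bond, 3 electron-density regions.
C6 is sp2: 3 σ bonds, plus one π bond, 3 electron-density regions.

C1 sp3, C2 sp3, C3 sp3, C4 sp3, C5 sp2, C6 sp2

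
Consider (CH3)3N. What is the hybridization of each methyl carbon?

sp^3

Each methyl carbon has 4 σ bonds: steric number 4 → sp3.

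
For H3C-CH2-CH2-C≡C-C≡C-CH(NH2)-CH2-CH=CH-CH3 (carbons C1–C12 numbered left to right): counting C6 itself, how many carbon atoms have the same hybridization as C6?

4

C6 is sp (two π bonds).
C1: sp3
C2: sp3
C3: sp3
C4: sp ✓
C5: sp ✓
C6: sp ✓
C7: sp ✓
C8: sp3
C9: sp3
C10: sp2
C11: sp2
C12: sp3
4 carbons are sp.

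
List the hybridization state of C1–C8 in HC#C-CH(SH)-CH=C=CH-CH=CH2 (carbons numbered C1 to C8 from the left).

C1 sp, C2 sp, C3 sp3, C4 sp2, C5 sp, C6 sp2, C7 sp2, C8 sp2

C1: 2 σ bonds, plus two π bonds — 2 electron domains, sp.
C2: 2 σ bonds, plus two π bonds — 2 electron domains, sp.
C3 — 4 σ bonds. Steric number 4, so sp3.
C4 has 3 σ bonds, plus one π bond: steric number 3 → sp2.
C5 has 2 σ bonds, plus two π bonds: steric number 2 → sp.
C6 carries 3 σ bonds, plus one π bond, giving a steric number of 3, so it is sp2.
C7 (3 σ bonds, plus one π bond) has steric number 3: sp2.
C8 has 3 σ bonds, plus one π bond: steric number 3 → sp2.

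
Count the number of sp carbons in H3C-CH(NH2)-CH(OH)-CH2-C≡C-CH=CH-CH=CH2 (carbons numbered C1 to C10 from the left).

C1: sp3
C2: sp3
C3: sp3
C4: sp3
C5: sp ✓
C6: sp ✓
C7: sp2
C8: sp2
C9: sp2
C10: sp2
C5, C6 → 2 sp carbons.

2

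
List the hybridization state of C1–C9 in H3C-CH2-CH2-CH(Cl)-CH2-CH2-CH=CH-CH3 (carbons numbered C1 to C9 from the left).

C1 is sp3: 4 σ bonds, 4 electron-density regions.
C2 carries 4 σ bonds, giving a steric number of 4, so it is sp3.
C3 is sp3: 4 σ bonds, 4 electron-density regions.
C4 is sp3: 4 σ bonds, 4 electron-density regions.
C5 — 4 σ bonds. Steric number 4, so sp3.
C6 is sp3: 4 σ bonds, 4 electron-density regions.
C7 — 3 σ bonds, plus one π bond. Steric number 3, so sp2.
C8 has 3 σ bonds, plus one π bond: steric number 3 → sp2.
C9 carries 4 σ bonds, giving a steric number of 4, so it is sp3.

C1 sp3, C2 sp3, C3 sp3, C4 sp3, C5 sp3, C6 sp3, C7 sp2, C8 sp2, C9 sp3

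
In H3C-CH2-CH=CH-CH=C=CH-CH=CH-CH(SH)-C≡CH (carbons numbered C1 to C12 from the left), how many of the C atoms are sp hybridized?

3

C1: sp3
C2: sp3
C3: sp2
C4: sp2
C5: sp2
C6: sp ✓
C7: sp2
C8: sp2
C9: sp2
C10: sp3
C11: sp ✓
C12: sp ✓
C6, C11, C12 → 3 sp carbons.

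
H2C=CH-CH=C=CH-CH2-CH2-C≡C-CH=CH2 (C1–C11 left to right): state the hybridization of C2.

C2 carries 3 σ bonds, plus one π bond, giving a steric number of 3, so it is sp2.

sp2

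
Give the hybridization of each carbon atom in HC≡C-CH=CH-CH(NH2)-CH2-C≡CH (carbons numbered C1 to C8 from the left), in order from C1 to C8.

C1 sp, C2 sp, C3 sp2, C4 sp2, C5 sp3, C6 sp3, C7 sp, C8 sp

C1: 2 σ bonds, plus two π bonds — 2 electron domains, sp.
C2: 2 σ bonds, plus two π bonds; 2 regions of electron density → sp.
C3: 3 σ bonds, plus one π bond — 3 electron domains, sp2.
C4 has 3 σ bonds, plus one π bond: steric number 3 → sp2.
C5: 4 σ bonds; 4 regions of electron density → sp3.
C6 (4 σ bonds) has steric number 4: sp3.
C7 has 2 σ bonds, plus two π bonds: steric number 2 → sp.
C8 is sp: 2 σ bonds, plus two π bonds, 2 electron-density regions.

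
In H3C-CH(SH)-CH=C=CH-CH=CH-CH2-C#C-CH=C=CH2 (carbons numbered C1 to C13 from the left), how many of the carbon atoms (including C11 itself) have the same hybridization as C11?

C11 is sp2 (one π bond).
C1: sp3
C2: sp3
C3: sp2 ✓
C4: sp
C5: sp2 ✓
C6: sp2 ✓
C7: sp2 ✓
C8: sp3
C9: sp
C10: sp
C11: sp2 ✓
C12: sp
C13: sp2 ✓
6 carbons are sp2.

6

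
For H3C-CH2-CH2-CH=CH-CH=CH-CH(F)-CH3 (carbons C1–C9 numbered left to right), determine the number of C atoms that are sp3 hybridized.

5

C1: sp3 ✓
C2: sp3 ✓
C3: sp3 ✓
C4: sp2
C5: sp2
C6: sp2
C7: sp2
C8: sp3 ✓
C9: sp3 ✓
C1, C2, C3, C8, C9 → 5 sp3 carbons.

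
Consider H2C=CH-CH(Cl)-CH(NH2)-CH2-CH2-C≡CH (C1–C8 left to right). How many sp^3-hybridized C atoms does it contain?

C1: sp2
C2: sp2
C3: sp3 ✓
C4: sp3 ✓
C5: sp3 ✓
C6: sp3 ✓
C7: sp
C8: sp
C3, C4, C5, C6 → 4 sp3 carbons.

4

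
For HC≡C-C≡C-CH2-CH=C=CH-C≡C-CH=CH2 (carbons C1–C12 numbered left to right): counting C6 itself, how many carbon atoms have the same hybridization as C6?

C6 is sp2 (one π bond).
C1: sp
C2: sp
C3: sp
C4: sp
C5: sp3
C6: sp2 ✓
C7: sp
C8: sp2 ✓
C9: sp
C10: sp
C11: sp2 ✓
C12: sp2 ✓
4 carbons are sp2.

4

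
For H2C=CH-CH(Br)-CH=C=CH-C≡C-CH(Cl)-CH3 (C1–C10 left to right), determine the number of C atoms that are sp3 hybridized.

3

C1: sp2
C2: sp2
C3: sp3 ✓
C4: sp2
C5: sp
C6: sp2
C7: sp
C8: sp
C9: sp3 ✓
C10: sp3 ✓
C3, C9, C10 → 3 sp3 carbons.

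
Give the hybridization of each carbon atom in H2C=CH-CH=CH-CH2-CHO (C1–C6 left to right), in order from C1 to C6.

C1: 3 σ bonds, plus one π bond — 3 electron domains, sp2.
C2 is sp2: 3 σ bonds, plus one π bond, 3 electron-density regions.
C3 — 3 σ bonds, plus one π bond. Steric number 3, so sp2.
C4 — 3 σ bonds, plus one π bond. Steric number 3, so sp2.
C5 (4 σ bonds) has steric number 4: sp3.
C6: 3 σ bonds, plus one π bond — 3 electron domains, sp2.

C1 sp2, C2 sp2, C3 sp2, C4 sp2, C5 sp3, C6 sp2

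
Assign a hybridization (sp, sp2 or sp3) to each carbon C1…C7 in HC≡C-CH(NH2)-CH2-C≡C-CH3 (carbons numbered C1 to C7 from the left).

C1 sp, C2 sp, C3 sp3, C4 sp3, C5 sp, C6 sp, C7 sp3

C1 (2 σ bonds, plus two π bonds) has steric number 2: sp.
C2 carries 2 σ bonds, plus two π bonds, giving a steric number of 2, so it is sp.
C3 has 4 σ bonds: steric number 4 → sp3.
C4 (4 σ bonds) has steric number 4: sp3.
C5 is sp: 2 σ bonds, plus two π bonds, 2 electron-density regions.
C6: 2 σ bonds, plus two π bonds; 2 regions of electron density → sp.
C7 (4 σ bonds) has steric number 4: sp3.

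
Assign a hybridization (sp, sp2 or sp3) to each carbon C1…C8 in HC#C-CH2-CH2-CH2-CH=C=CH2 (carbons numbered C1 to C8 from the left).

C1 has 2 σ bonds, plus two π bonds: steric number 2 → sp.
C2 (2 σ bonds, plus two π bonds) has steric number 2: sp.
C3 is sp3: 4 σ bonds, 4 electron-density regions.
C4 has 4 σ bonds: steric number 4 → sp3.
C5 carries 4 σ bonds, giving a steric number of 4, so it is sp3.
C6 has 3 σ bonds, plus one π bond: steric number 3 → sp2.
C7 has 2 σ bonds, plus two π bonds: steric number 2 → sp.
C8 (3 σ bonds, plus one π bond) has steric number 3: sp2.

C1 sp, C2 sp, C3 sp3, C4 sp3, C5 sp3, C6 sp2, C7 sp, C8 sp2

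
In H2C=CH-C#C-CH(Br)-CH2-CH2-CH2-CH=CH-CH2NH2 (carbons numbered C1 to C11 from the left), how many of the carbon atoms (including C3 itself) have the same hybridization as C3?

2

C3 is sp (two π bonds).
C1: sp2
C2: sp2
C3: sp ✓
C4: sp ✓
C5: sp3
C6: sp3
C7: sp3
C8: sp3
C9: sp2
C10: sp2
C11: sp3
2 carbons are sp.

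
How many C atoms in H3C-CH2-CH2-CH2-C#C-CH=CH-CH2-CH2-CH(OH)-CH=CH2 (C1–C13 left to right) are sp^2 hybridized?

C1: sp3
C2: sp3
C3: sp3
C4: sp3
C5: sp
C6: sp
C7: sp2 ✓
C8: sp2 ✓
C9: sp3
C10: sp3
C11: sp3
C12: sp2 ✓
C13: sp2 ✓
C7, C8, C12, C13 → 4 sp2 carbons.

4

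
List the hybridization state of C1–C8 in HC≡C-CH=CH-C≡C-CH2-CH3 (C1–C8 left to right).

C1 carries 2 σ bonds, plus two π bonds, giving a steric number of 2, so it is sp.
C2 carries 2 σ bonds, plus two π bonds, giving a steric number of 2, so it is sp.
C3: 3 σ bonds, plus one π bond; 3 regions of electron density → sp2.
C4 (3 σ bonds, plus one π bond) has steric number 3: sp2.
C5: 2 σ bonds, plus two π bonds — 2 electron domains, sp.
C6 has 2 σ bonds, plus two π bonds: steric number 2 → sp.
C7 has 4 σ bonds: steric number 4 → sp3.
C8 is sp3: 4 σ bonds, 4 electron-density regions.

C1 sp, C2 sp, C3 sp2, C4 sp2, C5 sp, C6 sp, C7 sp3, C8 sp3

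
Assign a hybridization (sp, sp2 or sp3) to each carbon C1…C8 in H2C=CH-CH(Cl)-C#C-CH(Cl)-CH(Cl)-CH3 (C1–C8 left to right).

C1 (3 σ bonds, plus one π bond) has steric number 3: sp2.
C2 is sp2: 3 σ bonds, plus one π bond, 3 electron-density regions.
C3: 4 σ bonds — 4 electron domains, sp3.
C4 is sp: 2 σ bonds, plus two π bonds, 2 electron-density regions.
C5: 2 σ bonds, plus two π bonds; 2 regions of electron density → sp.
C6 carries 4 σ bonds, giving a steric number of 4, so it is sp3.
C7 carries 4 σ bonds, giving a steric number of 4, so it is sp3.
C8 is sp3: 4 σ bonds, 4 electron-density regions.

C1 sp2, C2 sp2, C3 sp3, C4 sp, C5 sp, C6 sp3, C7 sp3, C8 sp3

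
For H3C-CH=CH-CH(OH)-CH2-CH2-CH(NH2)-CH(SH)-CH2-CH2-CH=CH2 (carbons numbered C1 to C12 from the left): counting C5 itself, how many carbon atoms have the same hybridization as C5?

8

C5 is sp3 (only σ bonds).
C1: sp3 ✓
C2: sp2
C3: sp2
C4: sp3 ✓
C5: sp3 ✓
C6: sp3 ✓
C7: sp3 ✓
C8: sp3 ✓
C9: sp3 ✓
C10: sp3 ✓
C11: sp2
C12: sp2
8 carbons are sp3.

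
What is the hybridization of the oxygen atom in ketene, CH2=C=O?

The oxygen atom: 1 σ bond and 2 lone pairs, plus one π bond; 3 regions of electron density → sp2.

sp^2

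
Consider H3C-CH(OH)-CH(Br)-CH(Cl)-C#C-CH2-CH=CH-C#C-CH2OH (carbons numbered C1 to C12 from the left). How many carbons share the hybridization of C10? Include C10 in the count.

4

C10 is sp (two π bonds).
C1: sp3
C2: sp3
C3: sp3
C4: sp3
C5: sp ✓
C6: sp ✓
C7: sp3
C8: sp2
C9: sp2
C10: sp ✓
C11: sp ✓
C12: sp3
4 carbons are sp.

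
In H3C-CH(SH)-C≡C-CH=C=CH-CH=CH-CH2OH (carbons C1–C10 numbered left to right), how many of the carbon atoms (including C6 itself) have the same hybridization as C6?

C6 is sp (two π bonds).
C1: sp3
C2: sp3
C3: sp ✓
C4: sp ✓
C5: sp2
C6: sp ✓
C7: sp2
C8: sp2
C9: sp2
C10: sp3
3 carbons are sp.

3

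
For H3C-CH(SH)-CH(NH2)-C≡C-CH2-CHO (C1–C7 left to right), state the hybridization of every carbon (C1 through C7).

C1 — 4 σ bonds. Steric number 4, so sp3.
C2 — 4 σ bonds. Steric number 4, so sp3.
C3 has 4 σ bonds: steric number 4 → sp3.
C4 is sp: 2 σ bonds, plus two π bonds, 2 electron-density regions.
C5 (2 σ bonds, plus two π bonds) has steric number 2: sp.
C6: 4 σ bonds; 4 regions of electron density → sp3.
C7: 3 σ bonds, plus one π bond — 3 electron domains, sp2.

C1 sp3, C2 sp3, C3 sp3, C4 sp, C5 sp, C6 sp3, C7 sp2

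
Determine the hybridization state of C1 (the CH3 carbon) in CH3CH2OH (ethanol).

C1 (the CH3 carbon) is sp3: 4 σ bonds, 4 electron-density regions.

sp^3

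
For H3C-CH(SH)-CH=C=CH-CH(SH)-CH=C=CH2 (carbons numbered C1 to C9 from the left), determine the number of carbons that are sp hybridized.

C1: sp3
C2: sp3
C3: sp2
C4: sp ✓
C5: sp2
C6: sp3
C7: sp2
C8: sp ✓
C9: sp2
C4, C8 → 2 sp carbons.

2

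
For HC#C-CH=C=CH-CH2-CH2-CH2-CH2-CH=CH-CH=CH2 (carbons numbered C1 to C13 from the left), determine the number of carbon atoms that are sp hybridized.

C1: sp ✓
C2: sp ✓
C3: sp2
C4: sp ✓
C5: sp2
C6: sp3
C7: sp3
C8: sp3
C9: sp3
C10: sp2
C11: sp2
C12: sp2
C13: sp2
C1, C2, C4 → 3 sp carbons.

3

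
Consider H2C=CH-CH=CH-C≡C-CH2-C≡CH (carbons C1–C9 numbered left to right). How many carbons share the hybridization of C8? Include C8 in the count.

C8 is sp (two π bonds).
C1: sp2
C2: sp2
C3: sp2
C4: sp2
C5: sp ✓
C6: sp ✓
C7: sp3
C8: sp ✓
C9: sp ✓
4 carbons are sp.

4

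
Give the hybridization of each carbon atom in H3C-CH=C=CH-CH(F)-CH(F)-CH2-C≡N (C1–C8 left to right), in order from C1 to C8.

C1 carries 4 σ bonds, giving a steric number of 4, so it is sp3.
C2 is sp2: 3 σ bonds, plus one π bond, 3 electron-density regions.
C3 — 2 σ bonds, plus two π bonds. Steric number 2, so sp.
C4 has 3 σ bonds, plus one π bond: steric number 3 → sp2.
C5 carries 4 σ bonds, giving a steric number of 4, so it is sp3.
C6 carries 4 σ bonds, giving a steric number of 4, so it is sp3.
C7: 4 σ bonds — 4 electron domains, sp3.
C8 carries 2 σ bonds, plus two π bonds, giving a steric number of 2, so it is sp.

C1 sp3, C2 sp2, C3 sp, C4 sp2, C5 sp3, C6 sp3, C7 sp3, C8 sp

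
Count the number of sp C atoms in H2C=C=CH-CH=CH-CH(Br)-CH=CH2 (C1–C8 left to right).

1

C1: sp2
C2: sp ✓
C3: sp2
C4: sp2
C5: sp2
C6: sp3
C7: sp2
C8: sp2
C2 → 1 sp carbon.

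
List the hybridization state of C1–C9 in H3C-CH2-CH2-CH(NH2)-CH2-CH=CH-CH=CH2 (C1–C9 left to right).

C1 sp3, C2 sp3, C3 sp3, C4 sp3, C5 sp3, C6 sp2, C7 sp2, C8 sp2, C9 sp2

C1: 4 σ bonds — 4 electron domains, sp3.
C2: 4 σ bonds; 4 regions of electron density → sp3.
C3: 4 σ bonds — 4 electron domains, sp3.
C4: 4 σ bonds; 4 regions of electron density → sp3.
C5: 4 σ bonds — 4 electron domains, sp3.
C6: 3 σ bonds, plus one π bond — 3 electron domains, sp2.
C7: 3 σ bonds, plus one π bond; 3 regions of electron density → sp2.
C8 is sp2: 3 σ bonds, plus one π bond, 3 electron-density regions.
C9: 3 σ bonds, plus one π bond — 3 electron domains, sp2.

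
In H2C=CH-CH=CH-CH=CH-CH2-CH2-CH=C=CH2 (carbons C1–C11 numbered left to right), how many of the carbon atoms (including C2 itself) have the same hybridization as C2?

8

C2 is sp2 (one π bond).
C1: sp2 ✓
C2: sp2 ✓
C3: sp2 ✓
C4: sp2 ✓
C5: sp2 ✓
C6: sp2 ✓
C7: sp3
C8: sp3
C9: sp2 ✓
C10: sp
C11: sp2 ✓
8 carbons are sp2.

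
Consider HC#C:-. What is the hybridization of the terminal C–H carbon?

The terminal C–H carbon is sp: 2 σ bonds, plus two π bonds, 2 electron-density regions.

sp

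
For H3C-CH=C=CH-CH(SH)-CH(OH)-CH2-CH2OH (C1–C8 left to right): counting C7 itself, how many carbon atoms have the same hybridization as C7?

5

C7 is sp3 (only σ bonds).
C1: sp3 ✓
C2: sp2
C3: sp
C4: sp2
C5: sp3 ✓
C6: sp3 ✓
C7: sp3 ✓
C8: sp3 ✓
5 carbons are sp3.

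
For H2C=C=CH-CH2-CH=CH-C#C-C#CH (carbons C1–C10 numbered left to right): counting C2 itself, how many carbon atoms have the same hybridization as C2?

C2 is sp (two π bonds).
C1: sp2
C2: sp ✓
C3: sp2
C4: sp3
C5: sp2
C6: sp2
C7: sp ✓
C8: sp ✓
C9: sp ✓
C10: sp ✓
5 carbons are sp.

5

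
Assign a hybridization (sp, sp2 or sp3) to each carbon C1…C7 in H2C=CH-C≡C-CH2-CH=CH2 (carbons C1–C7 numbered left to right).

C1 sp2, C2 sp2, C3 sp, C4 sp, C5 sp3, C6 sp2, C7 sp2

C1: 3 σ bonds, plus one π bond — 3 electron domains, sp2.
C2 (3 σ bonds, plus one π bond) has steric number 3: sp2.
C3 has 2 σ bonds, plus two π bonds: steric number 2 → sp.
C4: 2 σ bonds, plus two π bonds — 2 electron domains, sp.
C5 (4 σ bonds) has steric number 4: sp3.
C6 is sp2: 3 σ bonds, plus one π bond, 3 electron-density regions.
C7: 3 σ bonds, plus one π bond; 3 regions of electron density → sp2.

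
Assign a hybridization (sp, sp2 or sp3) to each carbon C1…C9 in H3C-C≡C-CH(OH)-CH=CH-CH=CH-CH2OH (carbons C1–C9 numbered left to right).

C1: 4 σ bonds — 4 electron domains, sp3.
C2 is sp: 2 σ bonds, plus two π bonds, 2 electron-density regions.
C3 (2 σ bonds, plus two π bonds) has steric number 2: sp.
C4 (4 σ bonds) has steric number 4: sp3.
C5 carries 3 σ bonds, plus one π bond, giving a steric number of 3, so it is sp2.
C6 — 3 σ bonds, plus one π bond. Steric number 3, so sp2.
C7 is sp2: 3 σ bonds, plus one π bond, 3 electron-density regions.
C8 (3 σ bonds, plus one π bond) has steric number 3: sp2.
C9: 4 σ bonds — 4 electron domains, sp3.

C1 sp3, C2 sp, C3 sp, C4 sp3, C5 sp2, C6 sp2, C7 sp2, C8 sp2, C9 sp3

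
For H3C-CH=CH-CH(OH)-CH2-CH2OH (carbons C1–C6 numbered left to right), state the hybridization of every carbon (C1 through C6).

C1: 4 σ bonds; 4 regions of electron density → sp3.
C2 (3 σ bonds, plus one π bond) has steric number 3: sp2.
C3 has 3 σ bonds, plus one π bond: steric number 3 → sp2.
C4 has 4 σ bonds: steric number 4 → sp3.
C5: 4 σ bonds — 4 electron domains, sp3.
C6 carries 4 σ bonds, giving a steric number of 4, so it is sp3.

C1 sp3, C2 sp2, C3 sp2, C4 sp3, C5 sp3, C6 sp3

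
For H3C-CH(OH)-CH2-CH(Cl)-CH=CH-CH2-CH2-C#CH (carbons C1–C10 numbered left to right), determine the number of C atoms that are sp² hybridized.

2

C1: sp3
C2: sp3
C3: sp3
C4: sp3
C5: sp2 ✓
C6: sp2 ✓
C7: sp3
C8: sp3
C9: sp
C10: sp
C5, C6 → 2 sp2 carbons.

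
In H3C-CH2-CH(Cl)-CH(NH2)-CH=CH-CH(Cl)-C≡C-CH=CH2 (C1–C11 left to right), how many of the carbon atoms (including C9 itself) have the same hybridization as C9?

2

C9 is sp (two π bonds).
C1: sp3
C2: sp3
C3: sp3
C4: sp3
C5: sp2
C6: sp2
C7: sp3
C8: sp ✓
C9: sp ✓
C10: sp2
C11: sp2
2 carbons are sp.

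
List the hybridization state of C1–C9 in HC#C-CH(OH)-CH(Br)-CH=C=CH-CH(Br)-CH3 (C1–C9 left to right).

C1 sp, C2 sp, C3 sp3, C4 sp3, C5 sp2, C6 sp, C7 sp2, C8 sp3, C9 sp3

C1 carries 2 σ bonds, plus two π bonds, giving a steric number of 2, so it is sp.
C2 (2 σ bonds, plus two π bonds) has steric number 2: sp.
C3 (4 σ bonds) has steric number 4: sp3.
C4 (4 σ bonds) has steric number 4: sp3.
C5 carries 3 σ bonds, plus one π bond, giving a steric number of 3, so it is sp2.
C6 carries 2 σ bonds, plus two π bonds, giving a steric number of 2, so it is sp.
C7: 3 σ bonds, plus one π bond; 3 regions of electron density → sp2.
C8: 4 σ bonds; 4 regions of electron density → sp3.
C9 has 4 σ bonds: steric number 4 → sp3.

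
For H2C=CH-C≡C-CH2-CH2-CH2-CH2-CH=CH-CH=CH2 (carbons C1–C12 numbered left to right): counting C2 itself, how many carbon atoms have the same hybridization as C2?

C2 is sp2 (one π bond).
C1: sp2 ✓
C2: sp2 ✓
C3: sp
C4: sp
C5: sp3
C6: sp3
C7: sp3
C8: sp3
C9: sp2 ✓
C10: sp2 ✓
C11: sp2 ✓
C12: sp2 ✓
6 carbons are sp2.

6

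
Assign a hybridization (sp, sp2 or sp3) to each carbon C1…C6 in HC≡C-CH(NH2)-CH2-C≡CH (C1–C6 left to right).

C1 sp, C2 sp, C3 sp3, C4 sp3, C5 sp, C6 sp

C1 is sp: 2 σ bonds, plus two π bonds, 2 electron-density regions.
C2: 2 σ bonds, plus two π bonds; 2 regions of electron density → sp.
C3: 4 σ bonds; 4 regions of electron density → sp3.
C4 carries 4 σ bonds, giving a steric number of 4, so it is sp3.
C5 — 2 σ bonds, plus two π bonds. Steric number 2, so sp.
C6: 2 σ bonds, plus two π bonds; 2 regions of electron density → sp.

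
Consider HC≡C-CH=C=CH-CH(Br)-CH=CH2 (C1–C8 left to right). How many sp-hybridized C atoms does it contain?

3

C1: sp ✓
C2: sp ✓
C3: sp2
C4: sp ✓
C5: sp2
C6: sp3
C7: sp2
C8: sp2
C1, C2, C4 → 3 sp carbons.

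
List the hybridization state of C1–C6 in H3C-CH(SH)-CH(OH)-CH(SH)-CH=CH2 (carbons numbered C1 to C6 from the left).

C1 — 4 σ bonds. Steric number 4, so sp3.
C2 (4 σ bonds) has steric number 4: sp3.
C3 (4 σ bonds) has steric number 4: sp3.
C4 — 4 σ bonds. Steric number 4, so sp3.
C5: 3 σ bonds, plus one π bond — 3 electron domains, sp2.
C6 has 3 σ bonds, plus one π bond: steric number 3 → sp2.

C1 sp3, C2 sp3, C3 sp3, C4 sp3, C5 sp2, C6 sp2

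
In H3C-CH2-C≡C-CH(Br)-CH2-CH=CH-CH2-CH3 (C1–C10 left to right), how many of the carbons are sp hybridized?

2

C1: sp3
C2: sp3
C3: sp ✓
C4: sp ✓
C5: sp3
C6: sp3
C7: sp2
C8: sp2
C9: sp3
C10: sp3
C3, C4 → 2 sp carbons.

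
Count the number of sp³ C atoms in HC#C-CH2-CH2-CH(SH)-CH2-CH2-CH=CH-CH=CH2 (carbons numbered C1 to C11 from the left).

C1: sp
C2: sp
C3: sp3 ✓
C4: sp3 ✓
C5: sp3 ✓
C6: sp3 ✓
C7: sp3 ✓
C8: sp2
C9: sp2
C10: sp2
C11: sp2
C3, C4, C5, C6, C7 → 5 sp3 carbons.

5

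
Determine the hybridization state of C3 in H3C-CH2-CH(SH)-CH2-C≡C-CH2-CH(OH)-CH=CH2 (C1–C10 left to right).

sp^3

C3 has 4 σ bonds: steric number 4 → sp3.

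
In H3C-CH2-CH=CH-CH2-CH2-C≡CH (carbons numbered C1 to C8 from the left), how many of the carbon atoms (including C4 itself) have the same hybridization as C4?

C4 is sp2 (one π bond).
C1: sp3
C2: sp3
C3: sp2 ✓
C4: sp2 ✓
C5: sp3
C6: sp3
C7: sp
C8: sp
2 carbons are sp2.

2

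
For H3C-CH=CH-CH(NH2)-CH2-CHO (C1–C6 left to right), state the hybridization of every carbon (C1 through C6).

C1 sp3, C2 sp2, C3 sp2, C4 sp3, C5 sp3, C6 sp2

C1: 4 σ bonds — 4 electron domains, sp3.
C2 — 3 σ bonds, plus one π bond. Steric number 3, so sp2.
C3 (3 σ bonds, plus one π bond) has steric number 3: sp2.
C4: 4 σ bonds — 4 electron domains, sp3.
C5 has 4 σ bonds: steric number 4 → sp3.
C6: 3 σ bonds, plus one π bond; 3 regions of electron density → sp2.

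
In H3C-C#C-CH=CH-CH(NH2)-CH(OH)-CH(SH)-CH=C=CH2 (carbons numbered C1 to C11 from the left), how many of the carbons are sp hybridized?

3

C1: sp3
C2: sp ✓
C3: sp ✓
C4: sp2
C5: sp2
C6: sp3
C7: sp3
C8: sp3
C9: sp2
C10: sp ✓
C11: sp2
C2, C3, C10 → 3 sp carbons.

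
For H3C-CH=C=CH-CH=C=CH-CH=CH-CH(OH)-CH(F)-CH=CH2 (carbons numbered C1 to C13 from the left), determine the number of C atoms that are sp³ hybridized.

C1: sp3 ✓
C2: sp2
C3: sp
C4: sp2
C5: sp2
C6: sp
C7: sp2
C8: sp2
C9: sp2
C10: sp3 ✓
C11: sp3 ✓
C12: sp2
C13: sp2
C1, C10, C11 → 3 sp3 carbons.

3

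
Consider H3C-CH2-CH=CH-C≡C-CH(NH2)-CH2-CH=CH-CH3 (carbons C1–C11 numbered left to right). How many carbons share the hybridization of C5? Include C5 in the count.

C5 is sp (two π bonds).
C1: sp3
C2: sp3
C3: sp2
C4: sp2
C5: sp ✓
C6: sp ✓
C7: sp3
C8: sp3
C9: sp2
C10: sp2
C11: sp3
2 carbons are sp.

2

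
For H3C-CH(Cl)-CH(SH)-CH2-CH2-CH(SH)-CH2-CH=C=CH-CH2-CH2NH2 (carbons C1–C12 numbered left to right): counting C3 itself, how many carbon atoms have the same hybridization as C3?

C3 is sp3 (only σ bonds).
C1: sp3 ✓
C2: sp3 ✓
C3: sp3 ✓
C4: sp3 ✓
C5: sp3 ✓
C6: sp3 ✓
C7: sp3 ✓
C8: sp2
C9: sp
C10: sp2
C11: sp3 ✓
C12: sp3 ✓
9 carbons are sp3.

9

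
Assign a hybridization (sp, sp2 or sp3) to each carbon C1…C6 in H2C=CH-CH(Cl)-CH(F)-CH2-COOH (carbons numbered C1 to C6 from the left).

C1 sp2, C2 sp2, C3 sp3, C4 sp3, C5 sp3, C6 sp2

C1 carries 3 σ bonds, plus one π bond, giving a steric number of 3, so it is sp2.
C2 — 3 σ bonds, plus one π bond. Steric number 3, so sp2.
C3: 4 σ bonds; 4 regions of electron density → sp3.
C4: 4 σ bonds — 4 electron domains, sp3.
C5 carries 4 σ bonds, giving a steric number of 4, so it is sp3.
C6 has 3 σ bonds, plus one π bond: steric number 3 → sp2.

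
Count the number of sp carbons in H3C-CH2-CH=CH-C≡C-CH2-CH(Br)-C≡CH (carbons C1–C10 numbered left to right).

4

C1: sp3
C2: sp3
C3: sp2
C4: sp2
C5: sp ✓
C6: sp ✓
C7: sp3
C8: sp3
C9: sp ✓
C10: sp ✓
C5, C6, C9, C10 → 4 sp carbons.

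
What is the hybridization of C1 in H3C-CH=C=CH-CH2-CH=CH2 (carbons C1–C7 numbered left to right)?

C1: 4 σ bonds — 4 electron domains, sp3.

sp^3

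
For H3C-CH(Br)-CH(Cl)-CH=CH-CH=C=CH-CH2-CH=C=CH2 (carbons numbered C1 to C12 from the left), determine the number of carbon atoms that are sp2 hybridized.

C1: sp3
C2: sp3
C3: sp3
C4: sp2 ✓
C5: sp2 ✓
C6: sp2 ✓
C7: sp
C8: sp2 ✓
C9: sp3
C10: sp2 ✓
C11: sp
C12: sp2 ✓
C4, C5, C6, C8, C10, C12 → 6 sp2 carbons.

6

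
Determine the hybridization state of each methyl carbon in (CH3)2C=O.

sp^3

Each methyl carbon — 4 σ bonds. Steric number 4, so sp3.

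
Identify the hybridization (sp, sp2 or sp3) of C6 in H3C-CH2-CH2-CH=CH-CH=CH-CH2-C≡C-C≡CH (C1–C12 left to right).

sp²

C6 carries 3 σ bonds, plus one π bond, giving a steric number of 3, so it is sp2.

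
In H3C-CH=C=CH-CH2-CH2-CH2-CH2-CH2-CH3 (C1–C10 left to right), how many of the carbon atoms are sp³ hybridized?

C1: sp3 ✓
C2: sp2
C3: sp
C4: sp2
C5: sp3 ✓
C6: sp3 ✓
C7: sp3 ✓
C8: sp3 ✓
C9: sp3 ✓
C10: sp3 ✓
C1, C5, C6, C7, C8, C9, C10 → 7 sp3 carbons.

7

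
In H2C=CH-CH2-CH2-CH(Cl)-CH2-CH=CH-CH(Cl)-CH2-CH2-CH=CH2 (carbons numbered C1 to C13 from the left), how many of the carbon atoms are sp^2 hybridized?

6

C1: sp2 ✓
C2: sp2 ✓
C3: sp3
C4: sp3
C5: sp3
C6: sp3
C7: sp2 ✓
C8: sp2 ✓
C9: sp3
C10: sp3
C11: sp3
C12: sp2 ✓
C13: sp2 ✓
C1, C2, C7, C8, C12, C13 → 6 sp2 carbons.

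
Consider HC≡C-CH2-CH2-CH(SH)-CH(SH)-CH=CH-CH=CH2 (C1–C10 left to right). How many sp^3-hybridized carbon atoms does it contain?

4

C1: sp
C2: sp
C3: sp3 ✓
C4: sp3 ✓
C5: sp3 ✓
C6: sp3 ✓
C7: sp2
C8: sp2
C9: sp2
C10: sp2
C3, C4, C5, C6 → 4 sp3 carbons.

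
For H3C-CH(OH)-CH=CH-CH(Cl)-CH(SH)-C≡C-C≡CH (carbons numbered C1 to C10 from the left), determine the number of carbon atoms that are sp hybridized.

4

C1: sp3
C2: sp3
C3: sp2
C4: sp2
C5: sp3
C6: sp3
C7: sp ✓
C8: sp ✓
C9: sp ✓
C10: sp ✓
C7, C8, C9, C10 → 4 sp carbons.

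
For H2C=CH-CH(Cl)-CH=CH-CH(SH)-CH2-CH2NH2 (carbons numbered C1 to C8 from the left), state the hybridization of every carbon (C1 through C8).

C1 has 3 σ bonds, plus one π bond: steric number 3 → sp2.
C2 — 3 σ bonds, plus one π bond. Steric number 3, so sp2.
C3 is sp3: 4 σ bonds, 4 electron-density regions.
C4 carries 3 σ bonds, plus one π bond, giving a steric number of 3, so it is sp2.
C5 carries 3 σ bonds, plus one π bond, giving a steric number of 3, so it is sp2.
C6 — 4 σ bonds. Steric number 4, so sp3.
C7 — 4 σ bonds. Steric number 4, so sp3.
C8 has 4 σ bonds: steric number 4 → sp3.

C1 sp2, C2 sp2, C3 sp3, C4 sp2, C5 sp2, C6 sp3, C7 sp3, C8 sp3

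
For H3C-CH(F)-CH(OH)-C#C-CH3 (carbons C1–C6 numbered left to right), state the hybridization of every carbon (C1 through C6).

C1 sp3, C2 sp3, C3 sp3, C4 sp, C5 sp, C6 sp3

C1 is sp3: 4 σ bonds, 4 electron-density regions.
C2 has 4 σ bonds: steric number 4 → sp3.
C3: 4 σ bonds; 4 regions of electron density → sp3.
C4: 2 σ bonds, plus two π bonds — 2 electron domains, sp.
C5 is sp: 2 σ bonds, plus two π bonds, 2 electron-density regions.
C6 carries 4 σ bonds, giving a steric number of 4, so it is sp3.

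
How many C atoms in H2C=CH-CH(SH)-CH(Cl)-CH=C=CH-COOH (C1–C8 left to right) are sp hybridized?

C1: sp2
C2: sp2
C3: sp3
C4: sp3
C5: sp2
C6: sp ✓
C7: sp2
C8: sp2
C6 → 1 sp carbon.

1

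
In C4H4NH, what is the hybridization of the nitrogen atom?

sp2

N has three σ bonds; its lone pair occupies the p orbital and is part of the aromatic π system, so N is sp2 (not the sp3 a naive steric count of 4 would give).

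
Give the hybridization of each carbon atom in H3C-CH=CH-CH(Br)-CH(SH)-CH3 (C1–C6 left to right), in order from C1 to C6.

C1 sp3, C2 sp2, C3 sp2, C4 sp3, C5 sp3, C6 sp3

C1 — 4 σ bonds. Steric number 4, so sp3.
C2 (3 σ bonds, plus one π bond) has steric number 3: sp2.
C3 (3 σ bonds, plus one π bond) has steric number 3: sp2.
C4 is sp3: 4 σ bonds, 4 electron-density regions.
C5 is sp3: 4 σ bonds, 4 electron-density regions.
C6 is sp3: 4 σ bonds, 4 electron-density regions.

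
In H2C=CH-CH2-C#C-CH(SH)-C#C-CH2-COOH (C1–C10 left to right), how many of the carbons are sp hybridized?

C1: sp2
C2: sp2
C3: sp3
C4: sp ✓
C5: sp ✓
C6: sp3
C7: sp ✓
C8: sp ✓
C9: sp3
C10: sp2
C4, C5, C7, C8 → 4 sp carbons.

4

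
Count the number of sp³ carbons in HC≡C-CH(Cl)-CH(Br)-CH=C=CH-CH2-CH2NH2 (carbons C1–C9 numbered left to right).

C1: sp
C2: sp
C3: sp3 ✓
C4: sp3 ✓
C5: sp2
C6: sp
C7: sp2
C8: sp3 ✓
C9: sp3 ✓
C3, C4, C8, C9 → 4 sp3 carbons.

4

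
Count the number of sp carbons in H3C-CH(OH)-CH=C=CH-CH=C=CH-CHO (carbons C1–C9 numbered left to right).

C1: sp3
C2: sp3
C3: sp2
C4: sp ✓
C5: sp2
C6: sp2
C7: sp ✓
C8: sp2
C9: sp2
C4, C7 → 2 sp carbons.

2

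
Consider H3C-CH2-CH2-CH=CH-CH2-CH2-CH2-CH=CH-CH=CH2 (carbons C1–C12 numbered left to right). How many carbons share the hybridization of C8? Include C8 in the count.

6

C8 is sp3 (only σ bonds).
C1: sp3 ✓
C2: sp3 ✓
C3: sp3 ✓
C4: sp2
C5: sp2
C6: sp3 ✓
C7: sp3 ✓
C8: sp3 ✓
C9: sp2
C10: sp2
C11: sp2
C12: sp2
6 carbons are sp3.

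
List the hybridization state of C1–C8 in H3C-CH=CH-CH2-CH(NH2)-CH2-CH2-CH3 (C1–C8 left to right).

C1 carries 4 σ bonds, giving a steric number of 4, so it is sp3.
C2 is sp2: 3 σ bonds, plus one π bond, 3 electron-density regions.
C3 (3 σ bonds, plus one π bond) has steric number 3: sp2.
C4: 4 σ bonds; 4 regions of electron density → sp3.
C5 (4 σ bonds) has steric number 4: sp3.
C6 (4 σ bonds) has steric number 4: sp3.
C7 has 4 σ bonds: steric number 4 → sp3.
C8: 4 σ bonds; 4 regions of electron density → sp3.

C1 sp3, C2 sp2, C3 sp2, C4 sp3, C5 sp3, C6 sp3, C7 sp3, C8 sp3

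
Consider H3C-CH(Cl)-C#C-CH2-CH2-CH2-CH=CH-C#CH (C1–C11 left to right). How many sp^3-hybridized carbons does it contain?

C1: sp3 ✓
C2: sp3 ✓
C3: sp
C4: sp
C5: sp3 ✓
C6: sp3 ✓
C7: sp3 ✓
C8: sp2
C9: sp2
C10: sp
C11: sp
C1, C2, C5, C6, C7 → 5 sp3 carbons.

5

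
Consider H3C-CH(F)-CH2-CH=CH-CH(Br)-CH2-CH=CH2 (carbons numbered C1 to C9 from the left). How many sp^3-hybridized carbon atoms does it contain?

5

C1: sp3 ✓
C2: sp3 ✓
C3: sp3 ✓
C4: sp2
C5: sp2
C6: sp3 ✓
C7: sp3 ✓
C8: sp2
C9: sp2
C1, C2, C3, C6, C7 → 5 sp3 carbons.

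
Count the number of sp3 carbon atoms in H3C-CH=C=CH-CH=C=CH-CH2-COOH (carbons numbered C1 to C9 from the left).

C1: sp3 ✓
C2: sp2
C3: sp
C4: sp2
C5: sp2
C6: sp
C7: sp2
C8: sp3 ✓
C9: sp2
C1, C8 → 2 sp3 carbons.

2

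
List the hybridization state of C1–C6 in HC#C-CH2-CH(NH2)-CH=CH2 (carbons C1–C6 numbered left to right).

C1 sp, C2 sp, C3 sp3, C4 sp3, C5 sp2, C6 sp2

C1: 2 σ bonds, plus two π bonds — 2 electron domains, sp.
C2: 2 σ bonds, plus two π bonds; 2 regions of electron density → sp.
C3: 4 σ bonds; 4 regions of electron density → sp3.
C4: 4 σ bonds; 4 regions of electron density → sp3.
C5: 3 σ bonds, plus one π bond — 3 electron domains, sp2.
C6 has 3 σ bonds, plus one π bond: steric number 3 → sp2.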